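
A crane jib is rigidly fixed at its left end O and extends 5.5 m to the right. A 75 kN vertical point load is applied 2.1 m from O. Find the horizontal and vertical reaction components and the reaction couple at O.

O_x = 0, O_y = 75.00 kN, M_O = 157.5 kN·m

ΣF_x = 0: O_x = 0.
ΣF_y = 0: O_y − 75 = 0 → O_y = 75.00 kN.
ΣM about O: M_O − 75·2.1 = 0 → M_O = 157.5 kN·m.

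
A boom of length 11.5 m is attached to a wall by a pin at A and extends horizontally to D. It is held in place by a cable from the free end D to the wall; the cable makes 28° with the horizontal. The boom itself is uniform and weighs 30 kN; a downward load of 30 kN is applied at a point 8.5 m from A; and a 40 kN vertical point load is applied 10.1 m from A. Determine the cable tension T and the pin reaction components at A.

ΣM about A: T·sin28°·11.5 − 30·5.75 − 30·8.5 − 40·10.1 = 0 → T = 831.5/(11.5·0.469472) = 154.012 ≈ 154.0 kN.
ΣF_x = 0: A_x − T·cos28° = 0 → A_x = 154.012 × 0.882948 = 136.0 kN.
ΣF_y = 0: A_y + T·sin28° − 30 − 30 − 40 = 0 → A_y = 100 − 154.012 × 0.469472 = 27.70 kN.

T = 154.0 kN, A_x = 136.0 kN, A_y = 27.70 kN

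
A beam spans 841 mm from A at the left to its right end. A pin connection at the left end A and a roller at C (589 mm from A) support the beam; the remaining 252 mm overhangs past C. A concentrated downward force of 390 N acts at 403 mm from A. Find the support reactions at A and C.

A_x = 0, A_y = 123.2 N, C_y = 266.8 N

ΣM about A: C_y·589 − 390·403 = 0 → C_y = 157170/589 = 266.842 ≈ 266.8 N.
ΣF_y = 0: A_y + 266.842 − 390 = 0 → A_y = 123.2 N.
ΣF_x = 0: no horizontal applied forces, so A_x = 0.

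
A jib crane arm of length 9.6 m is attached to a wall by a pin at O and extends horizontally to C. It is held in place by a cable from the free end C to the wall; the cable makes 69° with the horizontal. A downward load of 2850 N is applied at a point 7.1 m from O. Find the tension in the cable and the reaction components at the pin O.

ΣM about O: T·sin69°·9.6 − 2850·7.1 = 0 → T = 20235/(9.6·0.93358) = 2257.77 ≈ 2258 N.
ΣF_x = 0: O_x − T·cos69° = 0 → O_x = 2257.77 × 0.358368 = 809.1 N.
ΣF_y = 0: O_y + T·sin69° − 2850 = 0 → O_y = 2850 − 2257.77 × 0.93358 = 742.2 N.

T = 2258 N, O_x = 809.1 N, O_y = 742.2 N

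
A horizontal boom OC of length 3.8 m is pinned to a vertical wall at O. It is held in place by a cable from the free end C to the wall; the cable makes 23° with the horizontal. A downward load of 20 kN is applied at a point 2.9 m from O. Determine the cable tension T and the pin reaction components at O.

T = 39.06 kN, O_x = 35.96 kN, O_y = 4.737 kN

ΣM about O: T·sin23°·3.8 − 20·2.9 = 0 → T = 58/(3.8·0.390731) = 39.0631 ≈ 39.06 kN.
ΣF_x = 0: O_x − T·cos23° = 0 → O_x = 39.0631 × 0.920505 = 35.96 kN.
ΣF_y = 0: O_y + T·sin23° − 20 = 0 → O_y = 20 − 39.0631 × 0.390731 = 4.737 kN.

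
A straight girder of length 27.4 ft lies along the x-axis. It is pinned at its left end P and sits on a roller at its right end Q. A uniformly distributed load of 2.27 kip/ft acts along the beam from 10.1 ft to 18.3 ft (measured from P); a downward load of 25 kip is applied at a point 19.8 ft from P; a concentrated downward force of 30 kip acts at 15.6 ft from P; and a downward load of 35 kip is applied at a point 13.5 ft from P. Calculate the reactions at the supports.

P_x = 0, P_y = 46.58 kip, Q_y = 62.04 kip

Resultant of the distributed load: 2.27 × 8.2 = 18.614 kip at 14.2 ft from P.
ΣM about P: Q_y·27.4 − (2.27·8.2)·14.2 − 25·19.8 − 30·15.6 − 35·13.5 = 0 → Q_y = 1699.8188/27.4 = 62.0372 ≈ 62.04 kip.
ΣF_y = 0: P_y + 62.0372 − 2.27·8.2 − 25 − 30 − 35 = 0 → P_y = 46.58 kip.
ΣF_x = 0: no horizontal applied forces, so P_x = 0.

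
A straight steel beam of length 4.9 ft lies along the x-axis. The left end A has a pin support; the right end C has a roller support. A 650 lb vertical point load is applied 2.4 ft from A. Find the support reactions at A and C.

A_x = 0, A_y = 331.6 lb, C_y = 318.4 lb

Taking moments about A: C_y·4.9 − 650·2.4 = 0 → C_y = 1560/4.9 = 318.367 ≈ 318.4 lb.
ΣF_y = 0: A_y + 318.367 − 650 = 0 → A_y = 331.6 lb.
ΣF_x = 0: no horizontal applied forces, so A_x = 0.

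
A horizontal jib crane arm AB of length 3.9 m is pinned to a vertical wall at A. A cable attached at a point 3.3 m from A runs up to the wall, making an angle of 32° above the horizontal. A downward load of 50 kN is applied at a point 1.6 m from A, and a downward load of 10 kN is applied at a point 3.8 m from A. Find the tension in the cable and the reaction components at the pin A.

T = 67.48 kN, A_x = 57.22 kN, A_y = 24.24 kN

ΣM about A: T·sin32°·3.3 − 50·1.6 − 10·3.8 = 0 → T = 118/(3.3·0.529919) = 67.4774 ≈ 67.48 kN.
ΣF_x = 0: A_x − T·cos32° = 0 → A_x = 67.4774 × 0.848048 = 57.22 kN.
ΣF_y = 0: A_y + T·sin32° − 50 − 10 = 0 → A_y = 60 − 67.4774 × 0.529919 = 24.24 kN.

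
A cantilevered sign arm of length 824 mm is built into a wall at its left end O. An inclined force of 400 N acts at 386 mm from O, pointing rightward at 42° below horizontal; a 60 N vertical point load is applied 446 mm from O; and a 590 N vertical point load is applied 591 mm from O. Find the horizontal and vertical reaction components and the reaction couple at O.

ΣF_x = 0: O_x + 400·cos42° = 0 → O_x = -297.3 N.
ΣF_y = 0: O_y − 400·sin42° − 60 − 590 = 0 → O_y = 917.7 N.
ΣM about O: M_O − 400·sin42°·386 − 60·446 − 590·591 = 0 → M_O = 478800 N·mm.

O_x = -297.3 N, O_y = 917.7 N, M_O = 478800 N·mm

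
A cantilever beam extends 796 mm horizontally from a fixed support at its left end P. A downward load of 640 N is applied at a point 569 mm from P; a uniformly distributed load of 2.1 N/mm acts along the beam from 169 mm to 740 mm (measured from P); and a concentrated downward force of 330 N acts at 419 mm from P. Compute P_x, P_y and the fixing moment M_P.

Resultant of the distributed load: 2.1 × 571 = 1199.1 N at 454.5 mm from P.
ΣF_x = 0: P_x = 0.
ΣF_y = 0: P_y − 640 − 2.1·571 − 330 = 0 → P_y = 2169 N.
ΣM about P: M_P − 640·569 − (2.1·571)·454.5 − 330·419 = 0 → M_P = 1047000 N·mm.

P_x = 0, P_y = 2169 N, M_P = 1047000 N·mm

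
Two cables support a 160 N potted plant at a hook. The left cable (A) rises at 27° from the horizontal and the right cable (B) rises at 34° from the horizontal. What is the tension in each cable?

T_A = 151.7 N, T_B = 163.0 N

ΣF_x = 0: −T_A·cos27° + T_B·cos34° = 0 → T_B = 1.07475·T_A.
ΣF_y = 0: T_A·sin27° + T_B·sin34° = 160.
Substitute: T_A·(0.45399 + 1.07475·0.559193) = 160 → T_A = 151.661 ≈ 151.7 N.
Then T_B = 1.07475 × 151.661 = 163.0 N.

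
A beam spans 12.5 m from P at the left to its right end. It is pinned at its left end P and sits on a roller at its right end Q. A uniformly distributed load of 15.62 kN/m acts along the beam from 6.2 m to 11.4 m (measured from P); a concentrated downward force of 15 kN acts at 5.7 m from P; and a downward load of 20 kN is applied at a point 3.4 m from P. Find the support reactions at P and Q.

Resultant of the distributed load: 15.62 × 5.2 = 81.224 kN at 8.8 m from P.
Moments about P: Q_y·12.5 − (15.62·5.2)·8.8 − 15·5.7 − 20·3.4 = 0 → Q_y = 868.2712/12.5 = 69.4617 ≈ 69.46 kN.
ΣF_y = 0: P_y + 69.4617 − 15.62·5.2 − 15 − 20 = 0 → P_y = 46.76 kN.
ΣF_x = 0: no horizontal applied forces, so P_x = 0.

P_x = 0, P_y = 46.76 kN, Q_y = 69.46 kN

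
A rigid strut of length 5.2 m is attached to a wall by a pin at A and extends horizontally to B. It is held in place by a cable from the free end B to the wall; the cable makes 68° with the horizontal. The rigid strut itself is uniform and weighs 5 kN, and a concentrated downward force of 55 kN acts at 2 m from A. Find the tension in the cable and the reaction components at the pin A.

T = 25.51 kN, A_x = 9.557 kN, A_y = 36.35 kN

ΣM about A: T·sin68°·5.2 − 5·2.6 − 55·2 = 0 → T = 123/(5.2·0.927184) = 25.5115 ≈ 25.51 kN.
ΣF_x = 0: A_x − T·cos68° = 0 → A_x = 25.5115 × 0.374607 = 9.557 kN.
ΣF_y = 0: A_y + T·sin68° − 5 − 55 = 0 → A_y = 60 − 25.5115 × 0.927184 = 36.35 kN.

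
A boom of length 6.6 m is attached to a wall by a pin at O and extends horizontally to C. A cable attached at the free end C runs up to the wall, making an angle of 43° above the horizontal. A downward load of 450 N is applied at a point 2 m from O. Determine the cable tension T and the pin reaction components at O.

T = 199.9 N, O_x = 146.2 N, O_y = 313.6 N

ΣM about O: T·sin43°·6.6 − 450·2 = 0 → T = 900/(6.6·0.681998) = 199.947 ≈ 199.9 N.
ΣF_x = 0: O_x − T·cos43° = 0 → O_x = 199.947 × 0.731354 = 146.2 N.
ΣF_y = 0: O_y + T·sin43° − 450 = 0 → O_y = 450 − 199.947 × 0.681998 = 313.6 N.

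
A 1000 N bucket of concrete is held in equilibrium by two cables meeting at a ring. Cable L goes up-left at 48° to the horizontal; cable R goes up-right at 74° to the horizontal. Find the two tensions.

T_L = 325.0 N, T_R = 789.0 N

ΣF_x = 0: −T_L·cos48° + T_R·cos74° = 0 → T_R = 2.42758·T_L.
ΣF_y = 0: T_L·sin48° + T_R·sin74° = 1000.
Substitute: T_L·(0.743145 + 2.42758·0.961262) = 1000 → T_L = 325.025 ≈ 325.0 N.
Then T_R = 2.42758 × 325.025 = 789.0 N.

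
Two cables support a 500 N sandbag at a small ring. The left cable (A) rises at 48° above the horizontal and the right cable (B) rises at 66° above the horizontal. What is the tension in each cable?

ΣF_x = 0: −T_A·cos48° + T_B·cos66° = 0 → T_B = 1.64512·T_A.
ΣF_y = 0: T_A·sin48° + T_B·sin66° = 500.
Substitute: T_A·(0.743145 + 1.64512·0.913545) = 500 → T_A = 222.614 ≈ 222.6 N.
Then T_B = 1.64512 × 222.614 = 366.2 N.

T_A = 222.6 N, T_B = 366.2 N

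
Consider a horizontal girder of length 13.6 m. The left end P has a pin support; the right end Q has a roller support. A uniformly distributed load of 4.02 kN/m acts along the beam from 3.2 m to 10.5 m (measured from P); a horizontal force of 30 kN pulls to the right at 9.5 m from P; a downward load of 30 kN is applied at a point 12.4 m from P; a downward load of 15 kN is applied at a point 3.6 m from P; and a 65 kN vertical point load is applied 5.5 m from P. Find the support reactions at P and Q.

Resultant of the distributed load: 4.02 × 7.3 = 29.346 kN at 6.85 m from P.
ΣM about P: Q_y·13.6 − (4.02·7.3)·6.85 − 30·12.4 − 15·3.6 − 65·5.5 = 0 → Q_y = 984.5201/13.6 = 72.3912 ≈ 72.39 kN.
ΣF_y = 0: P_y + 72.3912 − 4.02·7.3 − 30 − 15 − 65 = 0 → P_y = 66.95 kN.
ΣF_x = 0: P_x + 30 = 0 → P_x = -30.00 kN.

P_x = -30.00 kN, P_y = 66.95 kN, Q_y = 72.39 kN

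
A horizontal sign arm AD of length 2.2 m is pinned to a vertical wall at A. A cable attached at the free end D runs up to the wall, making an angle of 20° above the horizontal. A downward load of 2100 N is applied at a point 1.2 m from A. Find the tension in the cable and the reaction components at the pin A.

T = 3349 N, A_x = 3147 N, A_y = 954.5 N

ΣM about A: T·sin20°·2.2 − 2100·1.2 = 0 → T = 2520/(2.2·0.34202) = 3349.09 ≈ 3349 N.
ΣF_x = 0: A_x − T·cos20° = 0 → A_x = 3349.09 × 0.939693 = 3147 N.
ΣF_y = 0: A_y + T·sin20° − 2100 = 0 → A_y = 2100 − 3349.09 × 0.34202 = 954.5 N.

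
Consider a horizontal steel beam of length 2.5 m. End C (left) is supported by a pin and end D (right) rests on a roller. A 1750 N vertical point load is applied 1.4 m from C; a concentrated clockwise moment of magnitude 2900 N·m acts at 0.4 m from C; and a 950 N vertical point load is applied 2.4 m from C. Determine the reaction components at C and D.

C_x = 0, C_y = -352.0 N, D_y = 3052 N

Moments about C: D_y·2.5 − 1750·1.4 − 2900 − 950·2.4 = 0 → D_y = 7630/2.5 = 3052 N.
ΣF_y = 0: C_y + 3052 − 1750 − 950 = 0 → C_y = -352.0 N.
ΣF_x = 0: no horizontal applied forces, so C_x = 0.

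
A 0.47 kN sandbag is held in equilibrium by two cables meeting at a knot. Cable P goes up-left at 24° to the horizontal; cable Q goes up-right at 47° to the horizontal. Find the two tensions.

ΣF_x = 0: −T_P·cos24° + T_Q·cos47° = 0 → T_Q = 1.33951·T_P.
ΣF_y = 0: T_P·sin24° + T_Q·sin47° = 0.47.
Substitute: T_P·(0.406737 + 1.33951·0.731354) = 0.47 → T_P = 0.339009 ≈ 0.3390 kN.
Then T_Q = 1.33951 × 0.339009 = 0.4541 kN.

T_P = 0.3390 kN, T_Q = 0.4541 kN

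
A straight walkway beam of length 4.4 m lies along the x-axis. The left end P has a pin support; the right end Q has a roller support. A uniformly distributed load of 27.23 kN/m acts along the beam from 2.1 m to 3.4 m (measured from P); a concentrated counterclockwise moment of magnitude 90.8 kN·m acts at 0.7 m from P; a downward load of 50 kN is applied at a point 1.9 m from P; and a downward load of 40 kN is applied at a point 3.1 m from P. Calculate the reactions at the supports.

P_x = 0, P_y = 74.14 kN, Q_y = 51.26 kN

Resultant of the distributed load: 27.23 × 1.3 = 35.399 kN at 2.75 m from P.
Moments about P: Q_y·4.4 − (27.23·1.3)·2.75 + 90.8 − 50·1.9 − 40·3.1 = 0 → Q_y = 225.54725/4.4 = 51.2607 ≈ 51.26 kN.
ΣF_y = 0: P_y + 51.2607 − 27.23·1.3 − 50 − 40 = 0 → P_y = 74.14 kN.
ΣF_x = 0: no horizontal applied forces, so P_x = 0.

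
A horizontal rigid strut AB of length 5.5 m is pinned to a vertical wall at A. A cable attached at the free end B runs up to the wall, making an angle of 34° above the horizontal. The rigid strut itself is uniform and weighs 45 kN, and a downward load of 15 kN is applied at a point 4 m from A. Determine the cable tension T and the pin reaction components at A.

T = 59.75 kN, A_x = 49.53 kN, A_y = 26.59 kN

ΣM about A: T·sin34°·5.5 − 45·2.75 − 15·4 = 0 → T = 183.75/(5.5·0.559193) = 59.7452 ≈ 59.75 kN.
ΣF_x = 0: A_x − T·cos34° = 0 → A_x = 59.7452 × 0.829038 = 49.53 kN.
ΣF_y = 0: A_y + T·sin34° − 45 − 15 = 0 → A_y = 60 − 59.7452 × 0.559193 = 26.59 kN.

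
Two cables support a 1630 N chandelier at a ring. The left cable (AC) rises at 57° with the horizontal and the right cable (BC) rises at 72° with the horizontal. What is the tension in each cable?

T_AC = 648.1 N, T_BC = 1142 N

ΣF_x = 0: −T_AC·cos57° + T_BC·cos72° = 0 → T_BC = 1.76249·T_AC.
ΣF_y = 0: T_AC·sin57° + T_BC·sin72° = 1630.
Substitute: T_AC·(0.838671 + 1.76249·0.951057) = 1630 → T_AC = 648.137 ≈ 648.1 N.
Then T_BC = 1.76249 × 648.137 = 1142 N.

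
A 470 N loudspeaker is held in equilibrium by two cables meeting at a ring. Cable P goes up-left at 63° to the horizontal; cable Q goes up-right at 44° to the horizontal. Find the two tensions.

T_P = 353.5 N, T_Q = 223.1 N

ΣF_x = 0: −T_P·cos63° + T_Q·cos44° = 0 → T_Q = 0.631121·T_P.
ΣF_y = 0: T_P·sin63° + T_Q·sin44° = 470.
Substitute: T_P·(0.891007 + 0.631121·0.694658) = 470 → T_P = 353.538 ≈ 353.5 N.
Then T_Q = 0.631121 × 353.538 = 223.1 N.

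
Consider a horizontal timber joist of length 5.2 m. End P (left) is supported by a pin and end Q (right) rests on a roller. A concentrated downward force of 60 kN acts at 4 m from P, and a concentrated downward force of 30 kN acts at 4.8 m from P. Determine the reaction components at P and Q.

P_x = 0, P_y = 16.15 kN, Q_y = 73.85 kN

ΣM about P: Q_y·5.2 − 60·4 − 30·4.8 = 0 → Q_y = 384/5.2 = 73.8462 ≈ 73.85 kN.
ΣF_y = 0: P_y + 73.8462 − 60 − 30 = 0 → P_y = 16.15 kN.
ΣF_x = 0: no horizontal applied forces, so P_x = 0.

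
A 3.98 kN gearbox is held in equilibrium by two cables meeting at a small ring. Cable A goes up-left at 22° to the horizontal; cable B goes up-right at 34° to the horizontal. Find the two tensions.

T_A = 3.980 kN, T_B = 4.451 kN

ΣF_x = 0: −T_A·cos22° + T_B·cos34° = 0 → T_B = 1.11839·T_A.
ΣF_y = 0: T_A·sin22° + T_B·sin34° = 3.98.
Substitute: T_A·(0.374607 + 1.11839·0.559193) = 3.98 → T_A = 3.97999 ≈ 3.980 kN.
Then T_B = 1.11839 × 3.97999 = 4.451 kN.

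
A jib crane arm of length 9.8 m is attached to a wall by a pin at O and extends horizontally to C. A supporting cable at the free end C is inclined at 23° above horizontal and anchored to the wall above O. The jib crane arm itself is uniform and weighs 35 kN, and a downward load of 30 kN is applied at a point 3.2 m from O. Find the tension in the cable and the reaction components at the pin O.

T = 69.86 kN, O_x = 64.31 kN, O_y = 37.70 kN

ΣM about O: T·sin23°·9.8 − 35·4.9 − 30·3.2 = 0 → T = 267.5/(9.8·0.390731) = 69.8586 ≈ 69.86 kN.
ΣF_x = 0: O_x − T·cos23° = 0 → O_x = 69.8586 × 0.920505 = 64.31 kN.
ΣF_y = 0: O_y + T·sin23° − 35 − 30 = 0 → O_y = 65 − 69.8586 × 0.390731 = 37.70 kN.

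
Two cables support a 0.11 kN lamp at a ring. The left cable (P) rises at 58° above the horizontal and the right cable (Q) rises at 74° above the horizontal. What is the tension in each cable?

ΣF_x = 0: −T_P·cos58° + T_Q·cos74° = 0 → T_Q = 1.92252·T_P.
ΣF_y = 0: T_P·sin58° + T_Q·sin74° = 0.11.
Substitute: T_P·(0.848048 + 1.92252·0.961262) = 0.11 → T_P = 0.0407998 ≈ 0.04080 kN.
Then T_Q = 1.92252 × 0.0407998 = 0.07844 kN.

T_P = 0.04080 kN, T_Q = 0.07844 kN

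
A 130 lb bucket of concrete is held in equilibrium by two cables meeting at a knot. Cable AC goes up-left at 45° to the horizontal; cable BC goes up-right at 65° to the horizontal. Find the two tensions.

ΣF_x = 0: −T_AC·cos45° + T_BC·cos65° = 0 → T_BC = 1.67316·T_AC.
ΣF_y = 0: T_AC·sin45° + T_BC·sin65° = 130.
Substitute: T_AC·(0.707107 + 1.67316·0.906308) = 130 → T_AC = 58.4662 ≈ 58.47 lb.
Then T_BC = 1.67316 × 58.4662 = 97.82 lb.

T_AC = 58.47 lb, T_BC = 97.82 lb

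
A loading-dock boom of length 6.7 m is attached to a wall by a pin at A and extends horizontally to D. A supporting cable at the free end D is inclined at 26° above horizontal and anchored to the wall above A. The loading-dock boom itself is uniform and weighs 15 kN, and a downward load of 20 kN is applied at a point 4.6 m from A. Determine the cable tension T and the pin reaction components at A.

T = 48.43 kN, A_x = 43.53 kN, A_y = 13.77 kN

ΣM about A: T·sin26°·6.7 − 15·3.35 − 20·4.6 = 0 → T = 142.25/(6.7·0.438371) = 48.4324 ≈ 48.43 kN.
ΣF_x = 0: A_x − T·cos26° = 0 → A_x = 48.4324 × 0.898794 = 43.53 kN.
ΣF_y = 0: A_y + T·sin26° − 15 − 20 = 0 → A_y = 35 − 48.4324 × 0.438371 = 13.77 kN.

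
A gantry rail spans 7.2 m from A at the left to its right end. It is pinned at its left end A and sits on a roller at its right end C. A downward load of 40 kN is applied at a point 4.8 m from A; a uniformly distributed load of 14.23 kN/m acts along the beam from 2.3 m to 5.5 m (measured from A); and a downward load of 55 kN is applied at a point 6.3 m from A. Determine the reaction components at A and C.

Resultant of the distributed load: 14.23 × 3.2 = 45.536 kN at 3.9 m from A.
ΣM about A: C_y·7.2 − 40·4.8 − (14.23·3.2)·3.9 − 55·6.3 = 0 → C_y = 716.0904/7.2 = 99.457 ≈ 99.46 kN.
ΣF_y = 0: A_y + 99.457 − 40 − 14.23·3.2 − 55 = 0 → A_y = 41.08 kN.
ΣF_x = 0: no horizontal applied forces, so A_x = 0.

A_x = 0, A_y = 41.08 kN, C_y = 99.46 kN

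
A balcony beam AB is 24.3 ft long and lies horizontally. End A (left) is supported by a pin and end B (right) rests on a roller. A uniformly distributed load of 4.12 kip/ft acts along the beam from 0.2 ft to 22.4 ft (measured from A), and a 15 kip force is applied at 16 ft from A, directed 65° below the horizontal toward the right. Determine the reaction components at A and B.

Resultant of the distributed load: 4.12 × 22.2 = 91.464 kip at 11.3 ft from A.
Moments about A: B_y·24.3 − (4.12·22.2)·11.3 − 15·sin65°·16 = 0 → B_y = 1251.06/24.3 = 51.484 ≈ 51.48 kip.
ΣF_y = 0: A_y + 51.484 − 4.12·22.2 − 15·sin65° = 0 → A_y = 53.57 kip.
ΣF_x = 0: A_x + 15·cos65° = 0 → A_x = -6.339 kip.

A_x = -6.339 kip, A_y = 53.57 kip, B_y = 51.48 kip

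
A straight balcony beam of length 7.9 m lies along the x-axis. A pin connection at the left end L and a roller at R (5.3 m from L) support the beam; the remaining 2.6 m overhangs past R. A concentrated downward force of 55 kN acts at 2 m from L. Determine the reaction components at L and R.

L_x = 0, L_y = 34.25 kN, R_y = 20.75 kN

Moments about L: R_y·5.3 − 55·2 = 0 → R_y = 110/5.3 = 20.7547 ≈ 20.75 kN.
ΣF_y = 0: L_y + 20.7547 − 55 = 0 → L_y = 34.25 kN.
ΣF_x = 0: no horizontal applied forces, so L_x = 0.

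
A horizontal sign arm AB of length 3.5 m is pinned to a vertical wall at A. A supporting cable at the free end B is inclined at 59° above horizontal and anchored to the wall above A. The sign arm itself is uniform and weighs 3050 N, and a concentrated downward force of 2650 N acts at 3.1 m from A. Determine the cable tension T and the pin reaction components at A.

T = 4517 N, A_x = 2327 N, A_y = 1828 N

ΣM about A: T·sin59°·3.5 − 3050·1.75 − 2650·3.1 = 0 → T = 13552.5/(3.5·0.857167) = 4517.37 ≈ 4517 N.
ΣF_x = 0: A_x − T·cos59° = 0 → A_x = 4517.37 × 0.515038 = 2327 N.
ΣF_y = 0: A_y + T·sin59° − 3050 − 2650 = 0 → A_y = 5700 − 4517.37 × 0.857167 = 1828 N.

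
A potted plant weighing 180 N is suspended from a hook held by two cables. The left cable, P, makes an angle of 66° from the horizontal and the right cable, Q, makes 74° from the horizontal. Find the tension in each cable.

T_P = 77.19 N, T_Q = 113.9 N

ΣF_x = 0: −T_P·cos66° + T_Q·cos74° = 0 → T_Q = 1.47562·T_P.
ΣF_y = 0: T_P·sin66° + T_Q·sin74° = 180.
Substitute: T_P·(0.913545 + 1.47562·0.961262) = 180 → T_P = 77.1869 ≈ 77.19 N.
Then T_Q = 1.47562 × 77.1869 = 113.9 N.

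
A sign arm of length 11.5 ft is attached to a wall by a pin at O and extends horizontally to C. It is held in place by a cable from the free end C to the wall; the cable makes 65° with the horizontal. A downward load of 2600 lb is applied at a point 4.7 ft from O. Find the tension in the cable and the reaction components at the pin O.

ΣM about O: T·sin65°·11.5 − 2600·4.7 = 0 → T = 12220/(11.5·0.906308) = 1172.46 ≈ 1172 lb.
ΣF_x = 0: O_x − T·cos65° = 0 → O_x = 1172.46 × 0.422618 = 495.5 lb.
ΣF_y = 0: O_y + T·sin65° − 2600 = 0 → O_y = 2600 − 1172.46 × 0.906308 = 1537 lb.

T = 1172 lb, O_x = 495.5 lb, O_y = 1537 lb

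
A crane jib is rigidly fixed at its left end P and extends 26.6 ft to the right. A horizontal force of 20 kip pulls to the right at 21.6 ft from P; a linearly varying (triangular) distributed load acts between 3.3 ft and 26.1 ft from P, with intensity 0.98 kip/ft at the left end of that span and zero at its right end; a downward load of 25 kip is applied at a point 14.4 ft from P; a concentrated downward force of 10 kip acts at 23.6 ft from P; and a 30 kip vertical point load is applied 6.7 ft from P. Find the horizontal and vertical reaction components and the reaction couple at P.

Resultant of the triangular load: ½ × 0.98 × 22.8 = 11.172 kip, acting at 10.9 ft from P (one-third of the span from the peak).
ΣF_x = 0: P_x + 20 = 0 → P_x = -20.00 kip.
ΣF_y = 0: P_y − ½·0.98·22.8 − 25 − 10 − 30 = 0 → P_y = 76.17 kip.
ΣM about P: M_P − (½·0.98·22.8)·10.9 − 25·14.4 − 10·23.6 − 30·6.7 = 0 → M_P = 918.8 kip·ft.

P_x = -20.00 kip, P_y = 76.17 kip, M_P = 918.8 kip·ft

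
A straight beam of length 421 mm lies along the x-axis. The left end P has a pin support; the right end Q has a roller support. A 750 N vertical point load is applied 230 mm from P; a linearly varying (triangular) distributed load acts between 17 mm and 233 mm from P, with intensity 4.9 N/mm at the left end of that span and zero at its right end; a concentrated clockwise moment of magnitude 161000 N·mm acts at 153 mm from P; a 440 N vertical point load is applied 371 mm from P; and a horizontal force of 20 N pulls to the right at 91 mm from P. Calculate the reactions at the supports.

P_x = -20.00 N, P_y = 427.4 N, Q_y = 1292 N

Resultant of the triangular load: ½ × 4.9 × 216 = 529.2 N, acting at 89 mm from P (one-third of the span from the peak).
ΣM about P: Q_y·421 − 750·230 − (½·4.9·216)·89 − 161000 − 440·371 = 0 → Q_y = 543838.8/421 = 1291.78 ≈ 1292 N.
ΣF_y = 0: P_y + 1291.78 − 750 − ½·4.9·216 − 440 = 0 → P_y = 427.4 N.
ΣF_x = 0: P_x + 20 = 0 → P_x = -20.00 N.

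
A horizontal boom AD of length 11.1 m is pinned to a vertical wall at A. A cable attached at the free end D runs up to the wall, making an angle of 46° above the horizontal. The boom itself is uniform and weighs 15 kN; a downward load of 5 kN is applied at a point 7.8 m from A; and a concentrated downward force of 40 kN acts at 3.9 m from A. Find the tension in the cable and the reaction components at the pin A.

T = 34.85 kN, A_x = 24.21 kN, A_y = 34.93 kN

ΣM about A: T·sin46°·11.1 − 15·5.55 − 5·7.8 − 40·3.9 = 0 → T = 278.25/(11.1·0.71934) = 34.848 ≈ 34.85 kN.
ΣF_x = 0: A_x − T·cos46° = 0 → A_x = 34.848 × 0.694658 = 24.21 kN.
ΣF_y = 0: A_y + T·sin46° − 15 − 5 − 40 = 0 → A_y = 60 − 34.848 × 0.71934 = 34.93 kN.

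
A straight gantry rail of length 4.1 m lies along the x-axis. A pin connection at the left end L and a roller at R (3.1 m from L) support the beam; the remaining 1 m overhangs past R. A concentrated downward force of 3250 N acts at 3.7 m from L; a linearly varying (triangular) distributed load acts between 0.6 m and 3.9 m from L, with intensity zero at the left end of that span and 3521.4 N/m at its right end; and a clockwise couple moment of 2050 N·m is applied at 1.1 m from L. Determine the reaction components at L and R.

Resultant of the triangular load: ½ × 3521.4 × 3.3 = 5810.31 N, acting at 2.8 m from L (one-third of the span from the peak).
Taking moments about L: R_y·3.1 − 3250·3.7 − (½·3521.4·3.3)·2.8 − 2050 = 0 → R_y = 30343.868/3.1 = 9788.34 ≈ 9788 N.
ΣF_y = 0: L_y + 9788.34 − 3250 − ½·3521.4·3.3 = 0 → L_y = -728.0 N.
ΣF_x = 0: no horizontal applied forces, so L_x = 0.

L_x = 0, L_y = -728.0 N, R_y = 9788 N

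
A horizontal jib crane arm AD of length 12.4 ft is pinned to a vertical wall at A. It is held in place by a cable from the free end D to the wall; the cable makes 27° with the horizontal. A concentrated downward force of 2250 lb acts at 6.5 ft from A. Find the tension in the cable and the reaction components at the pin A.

T = 2598 lb, A_x = 2315 lb, A_y = 1071 lb

ΣM about A: T·sin27°·12.4 − 2250·6.5 = 0 → T = 14625/(12.4·0.45399) = 2597.93 ≈ 2598 lb.
ΣF_x = 0: A_x − T·cos27° = 0 → A_x = 2597.93 × 0.891007 = 2315 lb.
ΣF_y = 0: A_y + T·sin27° − 2250 = 0 → A_y = 2250 − 2597.93 × 0.45399 = 1071 lb.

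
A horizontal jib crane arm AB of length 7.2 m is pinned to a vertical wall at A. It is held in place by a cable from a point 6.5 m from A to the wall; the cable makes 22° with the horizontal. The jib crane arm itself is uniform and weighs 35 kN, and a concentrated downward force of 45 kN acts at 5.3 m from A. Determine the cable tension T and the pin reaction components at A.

ΣM about A: T·sin22°·6.5 − 35·3.6 − 45·5.3 = 0 → T = 364.5/(6.5·0.374607) = 149.695 ≈ 149.7 kN.
ΣF_x = 0: A_x − T·cos22° = 0 → A_x = 149.695 × 0.927184 = 138.8 kN.
ΣF_y = 0: A_y + T·sin22° − 35 − 45 = 0 → A_y = 80 − 149.695 × 0.374607 = 23.92 kN.

T = 149.7 kN, A_x = 138.8 kN, A_y = 23.92 kN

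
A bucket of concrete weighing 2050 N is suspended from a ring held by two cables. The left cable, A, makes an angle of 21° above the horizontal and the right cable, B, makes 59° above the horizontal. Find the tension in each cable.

T_A = 1072 N, T_B = 1943 N

ΣF_x = 0: −T_A·cos21° + T_B·cos59° = 0 → T_B = 1.81264·T_A.
ΣF_y = 0: T_A·sin21° + T_B·sin59° = 2050.
Substitute: T_A·(0.358368 + 1.81264·0.857167) = 2050 → T_A = 1072.12 ≈ 1072 N.
Then T_B = 1.81264 × 1072.12 = 1943 N.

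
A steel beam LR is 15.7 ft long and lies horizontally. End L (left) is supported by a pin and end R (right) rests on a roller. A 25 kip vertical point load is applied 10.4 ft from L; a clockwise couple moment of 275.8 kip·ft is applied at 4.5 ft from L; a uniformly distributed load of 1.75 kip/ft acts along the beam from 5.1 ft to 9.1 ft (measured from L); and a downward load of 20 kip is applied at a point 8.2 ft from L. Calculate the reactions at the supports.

Resultant of the distributed load: 1.75 × 4 = 7 kip at 7.1 ft from L.
ΣM about L: R_y·15.7 − 25·10.4 − 275.8 − (1.75·4)·7.1 − 20·8.2 = 0 → R_y = 749.5/15.7 = 47.7389 ≈ 47.74 kip.
ΣF_y = 0: L_y + 47.7389 − 25 − 1.75·4 − 20 = 0 → L_y = 4.261 kip.
ΣF_x = 0: no horizontal applied forces, so L_x = 0.

L_x = 0, L_y = 4.261 kip, R_y = 47.74 kip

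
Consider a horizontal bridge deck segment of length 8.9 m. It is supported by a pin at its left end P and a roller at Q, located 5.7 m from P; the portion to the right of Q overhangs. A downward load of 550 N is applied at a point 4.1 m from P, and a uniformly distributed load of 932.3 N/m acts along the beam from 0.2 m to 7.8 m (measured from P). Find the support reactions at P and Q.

P_x = 0, P_y = 2268 N, Q_y = 5368 N

Resultant of the distributed load: 932.3 × 7.6 = 7085.48 N at 4 m from P.
Taking moments about P: Q_y·5.7 − 550·4.1 − (932.3·7.6)·4 = 0 → Q_y = 30596.92/5.7 = 5367.88 ≈ 5368 N.
ΣF_y = 0: P_y + 5367.88 − 550 − 932.3·7.6 = 0 → P_y = 2268 N.
ΣF_x = 0: no horizontal applied forces, so P_x = 0.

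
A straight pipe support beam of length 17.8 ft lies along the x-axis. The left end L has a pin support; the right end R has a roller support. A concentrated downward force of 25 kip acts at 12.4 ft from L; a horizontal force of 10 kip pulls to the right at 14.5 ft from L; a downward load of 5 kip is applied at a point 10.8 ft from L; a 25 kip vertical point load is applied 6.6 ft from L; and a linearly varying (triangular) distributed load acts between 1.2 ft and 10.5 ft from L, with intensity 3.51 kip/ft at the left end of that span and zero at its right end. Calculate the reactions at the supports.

Resultant of the triangular load: ½ × 3.51 × 9.3 = 16.3215 kip, acting at 4.3 ft from L (one-third of the span from the peak).
ΣM about L: R_y·17.8 − 25·12.4 − 5·10.8 − 25·6.6 − (½·3.51·9.3)·4.3 = 0 → R_y = 599.18245/17.8 = 33.6619 ≈ 33.66 kip.
ΣF_y = 0: L_y + 33.6619 − 25 − 5 − 25 − ½·3.51·9.3 = 0 → L_y = 37.66 kip.
ΣF_x = 0: L_x + 10 = 0 → L_x = -10.00 kip.

L_x = -10.00 kip, L_y = 37.66 kip, R_y = 33.66 kip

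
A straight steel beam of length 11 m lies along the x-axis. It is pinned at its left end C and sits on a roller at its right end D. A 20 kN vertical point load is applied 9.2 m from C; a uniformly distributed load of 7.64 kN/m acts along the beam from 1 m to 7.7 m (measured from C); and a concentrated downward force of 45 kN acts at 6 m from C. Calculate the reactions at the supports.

C_x = 0, C_y = 54.67 kN, D_y = 61.52 kN

Resultant of the distributed load: 7.64 × 6.7 = 51.188 kN at 4.35 m from C.
Moments about C: D_y·11 − 20·9.2 − (7.64·6.7)·4.35 − 45·6 = 0 → D_y = 676.6678/11 = 61.5153 ≈ 61.52 kN.
ΣF_y = 0: C_y + 61.5153 − 20 − 7.64·6.7 − 45 = 0 → C_y = 54.67 kN.
ΣF_x = 0: no horizontal applied forces, so C_x = 0.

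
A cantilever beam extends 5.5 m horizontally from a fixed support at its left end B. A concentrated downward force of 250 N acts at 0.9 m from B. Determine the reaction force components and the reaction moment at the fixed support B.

ΣF_x = 0: B_x = 0.
ΣF_y = 0: B_y − 250 = 0 → B_y = 250.0 N.
ΣM about B: M_B − 250·0.9 = 0 → M_B = 225.0 N·m.

B_x = 0, B_y = 250.0 N, M_B = 225.0 N·m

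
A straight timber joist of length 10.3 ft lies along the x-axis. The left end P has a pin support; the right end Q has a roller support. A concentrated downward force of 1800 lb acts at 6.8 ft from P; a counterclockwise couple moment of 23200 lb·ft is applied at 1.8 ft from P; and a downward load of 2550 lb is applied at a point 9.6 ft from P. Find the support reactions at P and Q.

Taking moments about P: Q_y·10.3 − 1800·6.8 + 23200 − 2550·9.6 = 0 → Q_y = 13520/10.3 = 1312.62 ≈ 1313 lb.
ΣF_y = 0: P_y + 1312.62 − 1800 − 2550 = 0 → P_y = 3037 lb.
ΣF_x = 0: no horizontal applied forces, so P_x = 0.

P_x = 0, P_y = 3037 lb, Q_y = 1313 lb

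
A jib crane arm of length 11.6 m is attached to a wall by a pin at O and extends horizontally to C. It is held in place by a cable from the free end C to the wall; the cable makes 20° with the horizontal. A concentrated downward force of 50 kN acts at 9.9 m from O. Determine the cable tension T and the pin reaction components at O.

T = 124.8 kN, O_x = 117.2 kN, O_y = 7.328 kN

ΣM about O: T·sin20°·11.6 − 50·9.9 = 0 → T = 495/(11.6·0.34202) = 124.766 ≈ 124.8 kN.
ΣF_x = 0: O_x − T·cos20° = 0 → O_x = 124.766 × 0.939693 = 117.2 kN.
ΣF_y = 0: O_y + T·sin20° − 50 = 0 → O_y = 50 − 124.766 × 0.34202 = 7.328 kN.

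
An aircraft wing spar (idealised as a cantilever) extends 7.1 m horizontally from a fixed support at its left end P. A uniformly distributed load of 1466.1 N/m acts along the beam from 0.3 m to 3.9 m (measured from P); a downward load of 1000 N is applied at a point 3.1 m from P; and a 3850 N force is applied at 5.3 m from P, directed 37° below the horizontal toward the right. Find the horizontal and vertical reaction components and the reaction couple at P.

Resultant of the distributed load: 1466.1 × 3.6 = 5277.96 N at 2.1 m from P.
ΣF_x = 0: P_x + 3850·cos37° = 0 → P_x = -3075 N.
ΣF_y = 0: P_y − 1466.1·3.6 − 1000 − 3850·sin37° = 0 → P_y = 8595 N.
ΣM about P: M_P − (1466.1·3.6)·2.1 − 1000·3.1 − 3850·sin37°·5.3 = 0 → M_P = 26460 N·m.

P_x = -3075 N, P_y = 8595 N, M_P = 26460 N·m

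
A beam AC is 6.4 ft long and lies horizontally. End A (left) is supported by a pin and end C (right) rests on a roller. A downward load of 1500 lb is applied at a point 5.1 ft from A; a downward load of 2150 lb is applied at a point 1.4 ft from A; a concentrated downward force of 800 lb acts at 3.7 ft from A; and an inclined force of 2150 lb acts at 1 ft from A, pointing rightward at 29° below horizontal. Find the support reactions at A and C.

A_x = -1880 lb, A_y = 3201 lb, C_y = 2291 lb

Taking moments about A: C_y·6.4 − 1500·5.1 − 2150·1.4 − 800·3.7 − 2150·sin29°·1 = 0 → C_y = 14662.3/6.4 = 2290.98 ≈ 2291 lb.
ΣF_y = 0: A_y + 2290.98 − 1500 − 2150 − 800 − 2150·sin29° = 0 → A_y = 3201 lb.
ΣF_x = 0: A_x + 2150·cos29° = 0 → A_x = -1880 lb.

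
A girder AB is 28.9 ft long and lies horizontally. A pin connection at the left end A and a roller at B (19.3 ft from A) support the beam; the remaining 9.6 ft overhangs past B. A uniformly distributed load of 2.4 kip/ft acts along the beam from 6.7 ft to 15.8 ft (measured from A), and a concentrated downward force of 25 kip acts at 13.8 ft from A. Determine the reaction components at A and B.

A_x = 0, A_y = 16.23 kip, B_y = 30.61 kip

Resultant of the distributed load: 2.4 × 9.1 = 21.84 kip at 11.25 ft from A.
ΣM about A: B_y·19.3 − (2.4·9.1)·11.25 − 25·13.8 = 0 → B_y = 590.7/19.3 = 30.6062 ≈ 30.61 kip.
ΣF_y = 0: A_y + 30.6062 − 2.4·9.1 − 25 = 0 → A_y = 16.23 kip.
ΣF_x = 0: no horizontal applied forces, so A_x = 0.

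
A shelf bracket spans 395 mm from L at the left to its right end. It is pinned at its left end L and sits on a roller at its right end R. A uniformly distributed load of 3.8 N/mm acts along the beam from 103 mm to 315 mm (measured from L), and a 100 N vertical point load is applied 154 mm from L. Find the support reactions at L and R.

L_x = 0, L_y = 440.4 N, R_y = 465.2 N

Resultant of the distributed load: 3.8 × 212 = 805.6 N at 209 mm from L.
Taking moments about L: R_y·395 − (3.8·212)·209 − 100·154 = 0 → R_y = 183770.4/395 = 465.242 ≈ 465.2 N.
ΣF_y = 0: L_y + 465.242 − 3.8·212 − 100 = 0 → L_y = 440.4 N.
ΣF_x = 0: no horizontal applied forces, so L_x = 0.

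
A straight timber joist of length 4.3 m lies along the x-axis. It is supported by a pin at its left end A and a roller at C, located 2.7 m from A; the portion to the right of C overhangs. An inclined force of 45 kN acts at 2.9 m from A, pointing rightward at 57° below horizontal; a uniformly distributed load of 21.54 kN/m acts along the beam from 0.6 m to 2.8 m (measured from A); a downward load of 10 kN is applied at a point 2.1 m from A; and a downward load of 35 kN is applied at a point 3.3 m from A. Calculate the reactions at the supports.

Resultant of the distributed load: 21.54 × 2.2 = 47.388 kN at 1.7 m from A.
Taking moments about A: C_y·2.7 − 45·sin57°·2.9 − (21.54·2.2)·1.7 − 10·2.1 − 35·3.3 = 0 → C_y = 326.506/2.7 = 120.928 ≈ 120.9 kN.
ΣF_y = 0: A_y + 120.928 − 45·sin57° − 21.54·2.2 − 10 − 35 = 0 → A_y = 9.200 kN.
ΣF_x = 0: A_x + 45·cos57° = 0 → A_x = -24.51 kN.

A_x = -24.51 kN, A_y = 9.200 kN, C_y = 120.9 kN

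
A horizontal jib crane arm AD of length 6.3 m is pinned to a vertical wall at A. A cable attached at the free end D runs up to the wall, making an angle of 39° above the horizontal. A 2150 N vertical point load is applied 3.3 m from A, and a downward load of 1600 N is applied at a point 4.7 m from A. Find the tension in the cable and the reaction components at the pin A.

ΣM about A: T·sin39°·6.3 − 2150·3.3 − 1600·4.7 = 0 → T = 14615/(6.3·0.62932) = 3686.27 ≈ 3686 N.
ΣF_x = 0: A_x − T·cos39° = 0 → A_x = 3686.27 × 0.777146 = 2865 N.
ΣF_y = 0: A_y + T·sin39° − 2150 − 1600 = 0 → A_y = 3750 − 3686.27 × 0.62932 = 1430 N.

T = 3686 N, A_x = 2865 N, A_y = 1430 N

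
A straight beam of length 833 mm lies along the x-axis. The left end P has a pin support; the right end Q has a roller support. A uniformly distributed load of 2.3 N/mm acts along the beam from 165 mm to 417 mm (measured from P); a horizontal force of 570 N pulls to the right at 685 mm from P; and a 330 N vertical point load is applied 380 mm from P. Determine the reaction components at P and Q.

P_x = -570.0 N, P_y = 556.6 N, Q_y = 353.0 N

Resultant of the distributed load: 2.3 × 252 = 579.6 N at 291 mm from P.
Taking moments about P: Q_y·833 − (2.3·252)·291 − 330·380 = 0 → Q_y = 294063.6/833 = 353.018 ≈ 353.0 N.
ΣF_y = 0: P_y + 353.018 − 2.3·252 − 330 = 0 → P_y = 556.6 N.
ΣF_x = 0: P_x + 570 = 0 → P_x = -570.0 N.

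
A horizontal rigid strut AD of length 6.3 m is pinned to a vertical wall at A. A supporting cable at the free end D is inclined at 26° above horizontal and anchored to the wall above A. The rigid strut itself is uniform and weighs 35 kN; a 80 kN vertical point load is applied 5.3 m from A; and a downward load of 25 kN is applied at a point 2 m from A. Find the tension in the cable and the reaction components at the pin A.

T = 211.6 kN, A_x = 190.1 kN, A_y = 47.26 kN

ΣM about A: T·sin26°·6.3 − 35·3.15 − 80·5.3 − 25·2 = 0 → T = 584.25/(6.3·0.438371) = 211.552 ≈ 211.6 kN.
ΣF_x = 0: A_x − T·cos26° = 0 → A_x = 211.552 × 0.898794 = 190.1 kN.
ΣF_y = 0: A_y + T·sin26° − 35 − 80 − 25 = 0 → A_y = 140 − 211.552 × 0.438371 = 47.26 kN.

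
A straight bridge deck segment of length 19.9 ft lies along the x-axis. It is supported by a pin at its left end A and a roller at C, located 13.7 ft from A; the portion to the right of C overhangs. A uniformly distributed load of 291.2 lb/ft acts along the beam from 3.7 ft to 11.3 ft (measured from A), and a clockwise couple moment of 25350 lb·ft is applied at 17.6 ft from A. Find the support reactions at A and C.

A_x = 0, A_y = -848.8 lb, C_y = 3062 lb

Resultant of the distributed load: 291.2 × 7.6 = 2213.12 lb at 7.5 ft from A.
Moments about A: C_y·13.7 − (291.2·7.6)·7.5 − 25350 = 0 → C_y = 41948.4/13.7 = 3061.93 ≈ 3062 lb.
ΣF_y = 0: A_y + 3061.93 − 291.2·7.6 = 0 → A_y = -848.8 lb.
ΣF_x = 0: no horizontal applied forces, so A_x = 0.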